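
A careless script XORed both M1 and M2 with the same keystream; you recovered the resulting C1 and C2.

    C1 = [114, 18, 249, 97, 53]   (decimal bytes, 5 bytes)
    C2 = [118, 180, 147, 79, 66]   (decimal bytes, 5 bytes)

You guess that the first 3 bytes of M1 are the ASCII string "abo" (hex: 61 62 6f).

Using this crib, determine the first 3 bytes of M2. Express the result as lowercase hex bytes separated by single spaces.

First, C1 ⊕ C2 = (M1 ⊕ K) ⊕ (M2 ⊕ K) = M1 ⊕ M2, so the key drops out. Then M2 = (M1 ⊕ M2) ⊕ M1 over the first 3 bytes.
byte 0: (72 ^ 76) ^ 61 = 04 ^ 61 = 65
byte 1: (12 ^ b4) ^ 62 = a6 ^ 62 = c4
byte 2: (f9 ^ 93) ^ 6f = 6a ^ 6f = 05

65 c4 05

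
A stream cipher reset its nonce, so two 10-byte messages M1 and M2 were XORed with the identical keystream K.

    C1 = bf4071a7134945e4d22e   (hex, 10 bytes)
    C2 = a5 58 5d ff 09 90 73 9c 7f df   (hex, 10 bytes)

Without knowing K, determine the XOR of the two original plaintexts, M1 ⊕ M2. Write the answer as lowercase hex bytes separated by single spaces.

C1 ⊕ C2 = (M1 ⊕ K) ⊕ (M2 ⊕ K) = M1 ⊕ M2 — the shared key cancels under XOR.
byte 0: bf ⊕ a5 = 1a
byte 1: 40 ⊕ 58 = 18
byte 2: 71 ⊕ 5d = 2c
byte 3: a7 ⊕ ff = 58
byte 4: 13 ⊕ 09 = 1a
byte 5: 49 ⊕ 90 = d9
byte 6: 45 ⊕ 73 = 36
byte 7: e4 ⊕ 9c = 78
byte 8: d2 ⊕ 7f = ad
byte 9: 2e ⊕ df = f1

1a 18 2c 58 1a d9 36 78 ad f1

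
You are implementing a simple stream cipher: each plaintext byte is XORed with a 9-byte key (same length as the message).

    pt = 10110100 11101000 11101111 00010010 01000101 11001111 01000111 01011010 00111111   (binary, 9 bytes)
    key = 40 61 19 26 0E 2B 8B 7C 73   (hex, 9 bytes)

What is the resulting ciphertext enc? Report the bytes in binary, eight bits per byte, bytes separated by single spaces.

XOR is its own inverse, so applying the key byte-wise gives the result directly.
10110100 xor 01000000 = 11110100
11101000 xor 01100001 = 10001001
11101111 xor 00011001 = 11110110
00010010 xor 00100110 = 00110100
01000101 xor 00001110 = 01001011
11001111 xor 00101011 = 11100100
01000111 xor 10001011 = 11001100
01011010 xor 01111100 = 00100110
00111111 xor 01110011 = 01001100

11110100 10001001 11110110 00110100 01001011 11100100 11001100 00100110 01001100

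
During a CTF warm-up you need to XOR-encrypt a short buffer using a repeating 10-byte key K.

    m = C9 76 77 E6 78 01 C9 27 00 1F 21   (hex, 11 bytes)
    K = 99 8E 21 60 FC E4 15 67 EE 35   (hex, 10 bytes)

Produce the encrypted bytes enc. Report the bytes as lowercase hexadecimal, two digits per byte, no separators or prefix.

The 10-byte key repeats, so the effective keystream is 99 8e 21 60 fc e4 15 67 ee 35 99.
byte 0: c9 ^ 99 = 50
byte 1: 76 ^ 8e = f8
byte 2: 77 ^ 21 = 56
byte 3: e6 ^ 60 = 86
byte 4: 78 ^ fc = 84
byte 5: 01 ^ e4 = e5
byte 6: c9 ^ 15 = dc
byte 7: 27 ^ 67 = 40
byte 8: 00 ^ ee = ee
byte 9: 1f ^ 35 = 2a
byte 10: 21 ^ 99 = b8

50f8568684e5dc40ee2ab8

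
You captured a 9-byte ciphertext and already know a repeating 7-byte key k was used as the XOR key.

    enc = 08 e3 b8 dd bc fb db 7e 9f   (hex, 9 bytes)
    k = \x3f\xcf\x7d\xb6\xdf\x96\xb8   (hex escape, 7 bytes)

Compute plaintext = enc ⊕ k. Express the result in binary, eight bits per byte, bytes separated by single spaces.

00110111 00101100 11000101 01101011 01100011 01101101 01100011 01000001 01010000

The 7-byte key repeats, so the effective keystream is 3f cf 7d b6 df 96 b8 3f cf.
byte 0: 08 ⊕ 3f = 37
byte 1: e3 ⊕ cf = 2c
byte 2: b8 ⊕ 7d = c5
byte 3: dd ⊕ b6 = 6b
byte 4: bc ⊕ df = 63
byte 5: fb ⊕ 96 = 6d
byte 6: db ⊕ b8 = 63
byte 7: 7e ⊕ 3f = 41
byte 8: 9f ⊕ cf = 50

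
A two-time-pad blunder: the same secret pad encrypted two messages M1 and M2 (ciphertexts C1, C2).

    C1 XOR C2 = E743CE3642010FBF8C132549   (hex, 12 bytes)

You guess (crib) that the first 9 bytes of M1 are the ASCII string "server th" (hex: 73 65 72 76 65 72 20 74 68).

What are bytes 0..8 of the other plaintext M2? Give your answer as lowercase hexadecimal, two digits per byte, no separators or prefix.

9426bc4027732fcbe4

Since C1 ⊕ C2 = M1 ⊕ M2, XORing with the guessed M1 bytes yields the corresponding M2 bytes: M2 = (C1 ⊕ C2) ⊕ M1.
byte 0: e7 xor 73 = 94
byte 1: 43 xor 65 = 26
byte 2: ce xor 72 = bc
byte 3: 36 xor 76 = 40
byte 4: 42 xor 65 = 27
byte 5: 01 xor 72 = 73
byte 6: 0f xor 20 = 2f
byte 7: bf xor 74 = cb
byte 8: 8c xor 68 = e4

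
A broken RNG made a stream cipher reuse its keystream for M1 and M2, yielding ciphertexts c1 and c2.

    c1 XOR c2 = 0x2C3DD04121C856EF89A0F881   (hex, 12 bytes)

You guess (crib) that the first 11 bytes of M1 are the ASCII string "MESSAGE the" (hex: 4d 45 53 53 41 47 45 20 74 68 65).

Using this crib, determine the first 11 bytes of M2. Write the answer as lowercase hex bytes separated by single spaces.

61 78 83 12 60 8f 13 cf fd c8 9d

Since c1 ⊕ c2 = M1 ⊕ M2, XORing with the guessed M1 bytes yields the corresponding M2 bytes: M2 = (c1 ⊕ c2) ⊕ M1.
 44 XOR  77 =  97
 61 XOR  69 = 120
208 XOR  83 = 131
 65 XOR  83 =  18
 33 XOR  65 =  96
200 XOR  71 = 143
 86 XOR  69 =  19
239 XOR  32 = 207
137 XOR 116 = 253
160 XOR 104 = 200
248 XOR 101 = 157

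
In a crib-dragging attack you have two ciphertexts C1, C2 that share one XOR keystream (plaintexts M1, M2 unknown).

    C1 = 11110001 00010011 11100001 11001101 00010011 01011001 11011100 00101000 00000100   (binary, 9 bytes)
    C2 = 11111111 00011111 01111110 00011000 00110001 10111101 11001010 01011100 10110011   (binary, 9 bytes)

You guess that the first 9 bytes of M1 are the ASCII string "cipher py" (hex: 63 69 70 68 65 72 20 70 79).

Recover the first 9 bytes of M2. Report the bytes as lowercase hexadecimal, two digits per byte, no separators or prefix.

6d65efbd47963604ce

First, C1 ⊕ C2 = (M1 ⊕ K) ⊕ (M2 ⊕ K) = M1 ⊕ M2, so the key drops out. Then M2 = (M1 ⊕ M2) ⊕ M1 over the first 9 bytes.
byte 0: (f1 XOR ff) XOR 63 = 0e XOR 63 = 6d
byte 1: (13 XOR 1f) XOR 69 = 0c XOR 69 = 65
byte 2: (e1 XOR 7e) XOR 70 = 9f XOR 70 = ef
byte 3: (cd XOR 18) XOR 68 = d5 XOR 68 = bd
byte 4: (13 XOR 31) XOR 65 = 22 XOR 65 = 47
byte 5: (59 XOR bd) XOR 72 = e4 XOR 72 = 96
byte 6: (dc XOR ca) XOR 20 = 16 XOR 20 = 36
byte 7: (28 XOR 5c) XOR 70 = 74 XOR 70 = 04
byte 8: (04 XOR b3) XOR 79 = b7 XOR 79 = ce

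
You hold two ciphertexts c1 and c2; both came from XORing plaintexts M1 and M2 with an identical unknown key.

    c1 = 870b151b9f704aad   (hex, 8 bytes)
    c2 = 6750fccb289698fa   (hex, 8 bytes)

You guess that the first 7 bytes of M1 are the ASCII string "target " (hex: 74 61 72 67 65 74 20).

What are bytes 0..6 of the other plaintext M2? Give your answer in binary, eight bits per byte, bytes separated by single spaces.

First, c1 ⊕ c2 = (M1 ⊕ K) ⊕ (M2 ⊕ K) = M1 ⊕ M2, so the key drops out. Then M2 = (M1 ⊕ M2) ⊕ M1 over the first 7 bytes.
byte 0: (87 xor 67) xor 74 = e0 xor 74 = 94
byte 1: (0b xor 50) xor 61 = 5b xor 61 = 3a
byte 2: (15 xor fc) xor 72 = e9 xor 72 = 9b
byte 3: (1b xor cb) xor 67 = d0 xor 67 = b7
byte 4: (9f xor 28) xor 65 = b7 xor 65 = d2
byte 5: (70 xor 96) xor 74 = e6 xor 74 = 92
byte 6: (4a xor 98) xor 20 = d2 xor 20 = f2

10010100 00111010 10011011 10110111 11010010 10010010 11110010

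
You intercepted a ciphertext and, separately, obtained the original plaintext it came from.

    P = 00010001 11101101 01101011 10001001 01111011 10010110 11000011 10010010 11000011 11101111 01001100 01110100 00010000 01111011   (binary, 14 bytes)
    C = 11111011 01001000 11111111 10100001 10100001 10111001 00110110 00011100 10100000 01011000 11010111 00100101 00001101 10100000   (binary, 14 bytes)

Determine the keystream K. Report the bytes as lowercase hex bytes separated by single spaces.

ea a5 94 28 da 2f f5 8e 63 b7 9b 51 1d db

Since C = P ⊕ K, XORing both sides with P gives K = P ⊕ C.
11 ⊕ fb = ea
ed ⊕ 48 = a5
6b ⊕ ff = 94
89 ⊕ a1 = 28
7b ⊕ a1 = da
96 ⊕ b9 = 2f
c3 ⊕ 36 = f5
92 ⊕ 1c = 8e
c3 ⊕ a0 = 63
ef ⊕ 58 = b7
4c ⊕ d7 = 9b
74 ⊕ 25 = 51
10 ⊕ 0d = 1d
7b ⊕ a0 = db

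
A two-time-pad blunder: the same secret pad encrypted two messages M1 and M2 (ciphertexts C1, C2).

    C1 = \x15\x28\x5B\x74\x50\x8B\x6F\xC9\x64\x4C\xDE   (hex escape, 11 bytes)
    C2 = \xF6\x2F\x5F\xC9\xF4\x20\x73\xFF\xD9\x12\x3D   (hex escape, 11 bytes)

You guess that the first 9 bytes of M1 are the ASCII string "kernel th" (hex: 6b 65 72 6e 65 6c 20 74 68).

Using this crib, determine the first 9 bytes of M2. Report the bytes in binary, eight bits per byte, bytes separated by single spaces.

10001000 01100010 01110110 11010011 11000001 11000111 00111100 01000010 11010101

First, C1 ⊕ C2 = (M1 ⊕ K) ⊕ (M2 ⊕ K) = M1 ⊕ M2, so the key drops out. Then M2 = (M1 ⊕ M2) ⊕ M1 over the first 9 bytes.
byte 0: (15 xor f6) xor 6b = e3 xor 6b = 88
byte 1: (28 xor 2f) xor 65 = 07 xor 65 = 62
byte 2: (5b xor 5f) xor 72 = 04 xor 72 = 76
byte 3: (74 xor c9) xor 6e = bd xor 6e = d3
byte 4: (50 xor f4) xor 65 = a4 xor 65 = c1
byte 5: (8b xor 20) xor 6c = ab xor 6c = c7
byte 6: (6f xor 73) xor 20 = 1c xor 20 = 3c
byte 7: (c9 xor ff) xor 74 = 36 xor 74 = 42
byte 8: (64 xor d9) xor 68 = bd xor 68 = d5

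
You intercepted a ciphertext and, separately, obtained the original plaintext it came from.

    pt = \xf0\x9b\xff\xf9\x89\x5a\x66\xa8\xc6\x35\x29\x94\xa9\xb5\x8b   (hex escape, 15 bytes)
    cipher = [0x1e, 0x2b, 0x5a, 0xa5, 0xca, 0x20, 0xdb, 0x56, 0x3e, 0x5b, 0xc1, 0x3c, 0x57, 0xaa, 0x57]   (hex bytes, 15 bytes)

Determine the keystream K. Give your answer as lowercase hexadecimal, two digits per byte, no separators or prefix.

Since cipher = pt ⊕ K, XORing both sides with pt gives K = pt ⊕ cipher.
11110000 ⊕ 00011110 = 11101110
10011011 ⊕ 00101011 = 10110000
11111111 ⊕ 01011010 = 10100101
11111001 ⊕ 10100101 = 01011100
10001001 ⊕ 11001010 = 01000011
01011010 ⊕ 00100000 = 01111010
01100110 ⊕ 11011011 = 10111101
10101000 ⊕ 01010110 = 11111110
11000110 ⊕ 00111110 = 11111000
00110101 ⊕ 01011011 = 01101110
00101001 ⊕ 11000001 = 11101000
10010100 ⊕ 00111100 = 10101000
10101001 ⊕ 01010111 = 11111110
10110101 ⊕ 10101010 = 00011111
10001011 ⊕ 01010111 = 11011100

eeb0a55c437abdfef86ee8a8fe1fdc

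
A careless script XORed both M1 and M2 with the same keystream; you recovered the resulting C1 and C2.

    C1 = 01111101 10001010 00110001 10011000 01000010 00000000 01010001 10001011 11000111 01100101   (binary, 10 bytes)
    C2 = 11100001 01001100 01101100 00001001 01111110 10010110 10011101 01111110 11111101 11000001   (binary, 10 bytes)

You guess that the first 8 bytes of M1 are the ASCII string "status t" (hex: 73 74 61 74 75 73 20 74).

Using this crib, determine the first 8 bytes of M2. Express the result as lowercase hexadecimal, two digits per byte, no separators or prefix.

efb23ce549e5ec81

First, C1 ⊕ C2 = (M1 ⊕ K) ⊕ (M2 ⊕ K) = M1 ⊕ M2, so the key drops out. Then M2 = (M1 ⊕ M2) ⊕ M1 over the first 8 bytes.
byte 0: (7d ⊕ e1) ⊕ 73 = 9c ⊕ 73 = ef
byte 1: (8a ⊕ 4c) ⊕ 74 = c6 ⊕ 74 = b2
byte 2: (31 ⊕ 6c) ⊕ 61 = 5d ⊕ 61 = 3c
byte 3: (98 ⊕ 09) ⊕ 74 = 91 ⊕ 74 = e5
byte 4: (42 ⊕ 7e) ⊕ 75 = 3c ⊕ 75 = 49
byte 5: (00 ⊕ 96) ⊕ 73 = 96 ⊕ 73 = e5
byte 6: (51 ⊕ 9d) ⊕ 20 = cc ⊕ 20 = ec
byte 7: (8b ⊕ 7e) ⊕ 74 = f5 ⊕ 74 = 81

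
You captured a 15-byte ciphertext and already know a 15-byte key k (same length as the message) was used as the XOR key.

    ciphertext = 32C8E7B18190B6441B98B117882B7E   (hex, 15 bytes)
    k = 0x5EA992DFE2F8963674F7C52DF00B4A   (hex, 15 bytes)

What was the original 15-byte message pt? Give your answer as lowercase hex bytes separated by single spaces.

XOR is its own inverse, so applying the key byte-wise gives the result directly.
byte 0: 32 XOR 5e = 6c
byte 1: c8 XOR a9 = 61
byte 2: e7 XOR 92 = 75
byte 3: b1 XOR df = 6e
byte 4: 81 XOR e2 = 63
byte 5: 90 XOR f8 = 68
byte 6: b6 XOR 96 = 20
byte 7: 44 XOR 36 = 72
byte 8: 1b XOR 74 = 6f
byte 9: 98 XOR f7 = 6f
byte 10: b1 XOR c5 = 74
byte 11: 17 XOR 2d = 3a
byte 12: 88 XOR f0 = 78
byte 13: 2b XOR 0b = 20
byte 14: 7e XOR 4a = 34

6c 61 75 6e 63 68 20 72 6f 6f 74 3a 78 20 34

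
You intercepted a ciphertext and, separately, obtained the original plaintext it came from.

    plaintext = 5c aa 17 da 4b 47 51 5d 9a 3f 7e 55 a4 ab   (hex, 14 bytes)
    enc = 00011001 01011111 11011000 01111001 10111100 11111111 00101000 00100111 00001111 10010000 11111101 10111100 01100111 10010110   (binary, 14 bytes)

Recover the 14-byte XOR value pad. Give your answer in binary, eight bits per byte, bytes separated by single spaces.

Since enc = plaintext ⊕ pad, XORing both sides with plaintext gives pad = plaintext ⊕ enc.
5c XOR 19 = 45
aa XOR 5f = f5
17 XOR d8 = cf
da XOR 79 = a3
4b XOR bc = f7
47 XOR ff = b8
51 XOR 28 = 79
5d XOR 27 = 7a
9a XOR 0f = 95
3f XOR 90 = af
7e XOR fd = 83
55 XOR bc = e9
a4 XOR 67 = c3
ab XOR 96 = 3d

01000101 11110101 11001111 10100011 11110111 10111000 01111001 01111010 10010101 10101111 10000011 11101001 11000011 00111101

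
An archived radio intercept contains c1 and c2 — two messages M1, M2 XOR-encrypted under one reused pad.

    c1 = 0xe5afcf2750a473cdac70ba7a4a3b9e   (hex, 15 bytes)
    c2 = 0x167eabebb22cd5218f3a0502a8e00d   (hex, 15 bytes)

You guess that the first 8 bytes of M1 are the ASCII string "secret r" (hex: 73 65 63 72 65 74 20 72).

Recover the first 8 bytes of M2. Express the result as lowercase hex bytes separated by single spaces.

80 b4 07 be 87 fc 86 9e

First, c1 ⊕ c2 = (M1 ⊕ K) ⊕ (M2 ⊕ K) = M1 ⊕ M2, so the key drops out. Then M2 = (M1 ⊕ M2) ⊕ M1 over the first 8 bytes.
byte 0: (e5 XOR 16) XOR 73 = f3 XOR 73 = 80
byte 1: (af XOR 7e) XOR 65 = d1 XOR 65 = b4
byte 2: (cf XOR ab) XOR 63 = 64 XOR 63 = 07
byte 3: (27 XOR eb) XOR 72 = cc XOR 72 = be
byte 4: (50 XOR b2) XOR 65 = e2 XOR 65 = 87
byte 5: (a4 XOR 2c) XOR 74 = 88 XOR 74 = fc
byte 6: (73 XOR d5) XOR 20 = a6 XOR 20 = 86
byte 7: (cd XOR 21) XOR 72 = ec XOR 72 = 9e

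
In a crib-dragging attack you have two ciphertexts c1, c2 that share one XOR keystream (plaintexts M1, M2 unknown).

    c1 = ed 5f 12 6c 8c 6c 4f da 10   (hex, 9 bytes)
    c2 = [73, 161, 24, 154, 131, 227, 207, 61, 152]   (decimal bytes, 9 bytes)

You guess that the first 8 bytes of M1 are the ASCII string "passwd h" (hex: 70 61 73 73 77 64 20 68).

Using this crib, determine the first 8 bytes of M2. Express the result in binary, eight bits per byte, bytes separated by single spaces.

First, c1 ⊕ c2 = (M1 ⊕ K) ⊕ (M2 ⊕ K) = M1 ⊕ M2, so the key drops out. Then M2 = (M1 ⊕ M2) ⊕ M1 over the first 8 bytes.
byte 0: (ed ⊕ 49) ⊕ 70 = a4 ⊕ 70 = d4
byte 1: (5f ⊕ a1) ⊕ 61 = fe ⊕ 61 = 9f
byte 2: (12 ⊕ 18) ⊕ 73 = 0a ⊕ 73 = 79
byte 3: (6c ⊕ 9a) ⊕ 73 = f6 ⊕ 73 = 85
byte 4: (8c ⊕ 83) ⊕ 77 = 0f ⊕ 77 = 78
byte 5: (6c ⊕ e3) ⊕ 64 = 8f ⊕ 64 = eb
byte 6: (4f ⊕ cf) ⊕ 20 = 80 ⊕ 20 = a0
byte 7: (da ⊕ 3d) ⊕ 68 = e7 ⊕ 68 = 8f

11010100 10011111 01111001 10000101 01111000 11101011 10100000 10001111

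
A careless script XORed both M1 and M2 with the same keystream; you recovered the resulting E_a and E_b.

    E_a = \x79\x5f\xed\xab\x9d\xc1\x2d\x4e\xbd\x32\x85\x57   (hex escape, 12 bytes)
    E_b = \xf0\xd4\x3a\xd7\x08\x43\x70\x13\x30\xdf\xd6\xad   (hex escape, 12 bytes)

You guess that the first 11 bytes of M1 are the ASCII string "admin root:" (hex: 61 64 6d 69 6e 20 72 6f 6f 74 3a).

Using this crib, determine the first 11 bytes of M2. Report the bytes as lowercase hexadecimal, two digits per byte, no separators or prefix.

e8efba15fba22f32e29969

First, E_a ⊕ E_b = (M1 ⊕ K) ⊕ (M2 ⊕ K) = M1 ⊕ M2, so the key drops out. Then M2 = (M1 ⊕ M2) ⊕ M1 over the first 11 bytes.
byte 0: (79 ^ f0) ^ 61 = 89 ^ 61 = e8
byte 1: (5f ^ d4) ^ 64 = 8b ^ 64 = ef
byte 2: (ed ^ 3a) ^ 6d = d7 ^ 6d = ba
byte 3: (ab ^ d7) ^ 69 = 7c ^ 69 = 15
byte 4: (9d ^ 08) ^ 6e = 95 ^ 6e = fb
byte 5: (c1 ^ 43) ^ 20 = 82 ^ 20 = a2
byte 6: (2d ^ 70) ^ 72 = 5d ^ 72 = 2f
byte 7: (4e ^ 13) ^ 6f = 5d ^ 6f = 32
byte 8: (bd ^ 30) ^ 6f = 8d ^ 6f = e2
byte 9: (32 ^ df) ^ 74 = ed ^ 74 = 99
byte 10: (85 ^ d6) ^ 3a = 53 ^ 3a = 69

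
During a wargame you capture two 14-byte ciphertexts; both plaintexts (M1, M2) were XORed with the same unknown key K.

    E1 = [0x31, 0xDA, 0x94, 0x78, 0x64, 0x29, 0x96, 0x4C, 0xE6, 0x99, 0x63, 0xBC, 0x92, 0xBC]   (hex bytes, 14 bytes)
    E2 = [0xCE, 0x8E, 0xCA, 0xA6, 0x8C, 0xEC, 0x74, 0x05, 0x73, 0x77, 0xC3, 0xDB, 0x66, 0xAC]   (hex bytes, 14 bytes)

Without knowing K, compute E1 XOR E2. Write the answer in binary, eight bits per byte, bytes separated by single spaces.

11111111 01010100 01011110 11011110 11101000 11000101 11100010 01001001 10010101 11101110 10100000 01100111 11110100 00010000

E1 ⊕ E2 = (M1 ⊕ K) ⊕ (M2 ⊕ K) = M1 ⊕ M2 — the shared key cancels under XOR.
00110001 ^ 11001110 = 11111111
11011010 ^ 10001110 = 01010100
10010100 ^ 11001010 = 01011110
01111000 ^ 10100110 = 11011110
01100100 ^ 10001100 = 11101000
00101001 ^ 11101100 = 11000101
10010110 ^ 01110100 = 11100010
01001100 ^ 00000101 = 01001001
11100110 ^ 01110011 = 10010101
10011001 ^ 01110111 = 11101110
01100011 ^ 11000011 = 10100000
10111100 ^ 11011011 = 01100111
10010010 ^ 01100110 = 11110100
10111100 ^ 10101100 = 00010000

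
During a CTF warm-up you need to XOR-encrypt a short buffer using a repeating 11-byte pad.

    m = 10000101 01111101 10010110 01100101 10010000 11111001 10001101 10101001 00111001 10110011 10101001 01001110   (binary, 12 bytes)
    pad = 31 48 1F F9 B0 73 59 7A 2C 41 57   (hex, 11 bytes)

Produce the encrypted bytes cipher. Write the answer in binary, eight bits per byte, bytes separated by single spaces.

The 11-byte key repeats, so the effective keystream is 31 48 1f f9 b0 73 59 7a 2c 41 57 31.
byte 0: 85 xor 31 = b4
byte 1: 7d xor 48 = 35
byte 2: 96 xor 1f = 89
byte 3: 65 xor f9 = 9c
byte 4: 90 xor b0 = 20
byte 5: f9 xor 73 = 8a
byte 6: 8d xor 59 = d4
byte 7: a9 xor 7a = d3
byte 8: 39 xor 2c = 15
byte 9: b3 xor 41 = f2
byte 10: a9 xor 57 = fe
byte 11: 4e xor 31 = 7f

10110100 00110101 10001001 10011100 00100000 10001010 11010100 11010011 00010101 11110010 11111110 01111111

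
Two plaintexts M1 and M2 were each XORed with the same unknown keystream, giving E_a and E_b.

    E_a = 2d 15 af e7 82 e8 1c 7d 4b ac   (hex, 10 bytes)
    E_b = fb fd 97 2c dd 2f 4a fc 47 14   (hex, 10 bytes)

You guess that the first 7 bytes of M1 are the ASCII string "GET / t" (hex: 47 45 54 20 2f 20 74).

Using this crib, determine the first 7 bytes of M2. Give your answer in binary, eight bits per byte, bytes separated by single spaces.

First, E_a ⊕ E_b = (M1 ⊕ K) ⊕ (M2 ⊕ K) = M1 ⊕ M2, so the key drops out. Then M2 = (M1 ⊕ M2) ⊕ M1 over the first 7 bytes.
byte 0: (2d xor fb) xor 47 = d6 xor 47 = 91
byte 1: (15 xor fd) xor 45 = e8 xor 45 = ad
byte 2: (af xor 97) xor 54 = 38 xor 54 = 6c
byte 3: (e7 xor 2c) xor 20 = cb xor 20 = eb
byte 4: (82 xor dd) xor 2f = 5f xor 2f = 70
byte 5: (e8 xor 2f) xor 20 = c7 xor 20 = e7
byte 6: (1c xor 4a) xor 74 = 56 xor 74 = 22

10010001 10101101 01101100 11101011 01110000 11100111 00100010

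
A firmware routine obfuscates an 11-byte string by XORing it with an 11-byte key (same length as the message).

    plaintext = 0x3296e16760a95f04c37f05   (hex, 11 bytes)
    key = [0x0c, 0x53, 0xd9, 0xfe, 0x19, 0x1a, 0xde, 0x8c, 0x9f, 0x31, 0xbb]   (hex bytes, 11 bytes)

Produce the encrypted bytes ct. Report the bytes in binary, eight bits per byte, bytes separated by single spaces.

XOR is its own inverse, so applying the key byte-wise gives the result directly.
32 ⊕ 0c = 3e
96 ⊕ 53 = c5
e1 ⊕ d9 = 38
67 ⊕ fe = 99
60 ⊕ 19 = 79
a9 ⊕ 1a = b3
5f ⊕ de = 81
04 ⊕ 8c = 88
c3 ⊕ 9f = 5c
7f ⊕ 31 = 4e
05 ⊕ bb = be

00111110 11000101 00111000 10011001 01111001 10110011 10000001 10001000 01011100 01001110 10111110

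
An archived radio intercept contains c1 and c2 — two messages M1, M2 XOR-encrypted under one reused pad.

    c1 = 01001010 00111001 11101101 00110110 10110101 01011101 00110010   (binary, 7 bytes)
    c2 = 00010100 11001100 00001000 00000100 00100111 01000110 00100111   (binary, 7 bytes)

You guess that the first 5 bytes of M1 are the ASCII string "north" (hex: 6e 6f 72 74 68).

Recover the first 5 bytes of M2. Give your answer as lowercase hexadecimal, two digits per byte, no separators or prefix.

309a9746fa

First, c1 ⊕ c2 = (M1 ⊕ K) ⊕ (M2 ⊕ K) = M1 ⊕ M2, so the key drops out. Then M2 = (M1 ⊕ M2) ⊕ M1 over the first 5 bytes.
byte 0: (4a ⊕ 14) ⊕ 6e = 5e ⊕ 6e = 30
byte 1: (39 ⊕ cc) ⊕ 6f = f5 ⊕ 6f = 9a
byte 2: (ed ⊕ 08) ⊕ 72 = e5 ⊕ 72 = 97
byte 3: (36 ⊕ 04) ⊕ 74 = 32 ⊕ 74 = 46
byte 4: (b5 ⊕ 27) ⊕ 68 = 92 ⊕ 68 = fa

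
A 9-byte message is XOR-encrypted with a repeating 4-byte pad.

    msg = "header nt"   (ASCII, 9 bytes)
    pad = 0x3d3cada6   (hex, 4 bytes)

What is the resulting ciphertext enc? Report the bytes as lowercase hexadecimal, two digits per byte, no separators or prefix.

The 4-byte key repeats, so the effective keystream is 3d 3c ad a6 3d 3c ad a6 3d.
byte 0: 01101000 ⊕ 00111101 = 01010101
byte 1: 01100101 ⊕ 00111100 = 01011001
byte 2: 01100001 ⊕ 10101101 = 11001100
byte 3: 01100100 ⊕ 10100110 = 11000010
byte 4: 01100101 ⊕ 00111101 = 01011000
byte 5: 01110010 ⊕ 00111100 = 01001110
byte 6: 00100000 ⊕ 10101101 = 10001101
byte 7: 01101110 ⊕ 10100110 = 11001000
byte 8: 01110100 ⊕ 00111101 = 01001001

5559ccc2584e8dc849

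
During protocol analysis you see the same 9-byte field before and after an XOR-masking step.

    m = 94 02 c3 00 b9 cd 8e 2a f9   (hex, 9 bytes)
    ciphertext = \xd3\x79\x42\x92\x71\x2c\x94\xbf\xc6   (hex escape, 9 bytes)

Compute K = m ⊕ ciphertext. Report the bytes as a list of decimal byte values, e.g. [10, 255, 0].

[71, 123, 129, 146, 200, 225, 26, 149, 63]

Since ciphertext = m ⊕ K, XORing both sides with m gives K = m ⊕ ciphertext.
byte 0: 94 XOR d3 = 47
byte 1: 02 XOR 79 = 7b
byte 2: c3 XOR 42 = 81
byte 3: 00 XOR 92 = 92
byte 4: b9 XOR 71 = c8
byte 5: cd XOR 2c = e1
byte 6: 8e XOR 94 = 1a
byte 7: 2a XOR bf = 95
byte 8: f9 XOR c6 = 3f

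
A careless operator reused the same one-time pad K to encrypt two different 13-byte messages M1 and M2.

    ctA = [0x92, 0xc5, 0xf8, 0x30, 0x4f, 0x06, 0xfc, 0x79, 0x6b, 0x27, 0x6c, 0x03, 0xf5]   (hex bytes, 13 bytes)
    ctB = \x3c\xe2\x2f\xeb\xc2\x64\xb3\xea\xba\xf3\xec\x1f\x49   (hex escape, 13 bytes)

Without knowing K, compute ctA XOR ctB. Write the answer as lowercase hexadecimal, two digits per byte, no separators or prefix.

ctA ⊕ ctB = (M1 ⊕ K) ⊕ (M2 ⊕ K) = M1 ⊕ M2 — the shared key cancels under XOR.
10010010 XOR 00111100 = 10101110
11000101 XOR 11100010 = 00100111
11111000 XOR 00101111 = 11010111
00110000 XOR 11101011 = 11011011
01001111 XOR 11000010 = 10001101
00000110 XOR 01100100 = 01100010
11111100 XOR 10110011 = 01001111
01111001 XOR 11101010 = 10010011
01101011 XOR 10111010 = 11010001
00100111 XOR 11110011 = 11010100
01101100 XOR 11101100 = 10000000
00000011 XOR 00011111 = 00011100
11110101 XOR 01001001 = 10111100

ae27d7db8d624f93d1d4801cbc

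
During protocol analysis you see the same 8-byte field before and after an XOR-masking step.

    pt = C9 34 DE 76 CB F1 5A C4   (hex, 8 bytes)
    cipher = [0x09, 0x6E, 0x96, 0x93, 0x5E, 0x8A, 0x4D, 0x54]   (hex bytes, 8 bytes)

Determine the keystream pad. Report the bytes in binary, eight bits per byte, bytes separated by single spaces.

11000000 01011010 01001000 11100101 10010101 01111011 00010111 10010000

Since cipher = pt ⊕ pad, XORing both sides with pt gives pad = pt ⊕ cipher.
11001001 ⊕ 00001001 = 11000000
00110100 ⊕ 01101110 = 01011010
11011110 ⊕ 10010110 = 01001000
01110110 ⊕ 10010011 = 11100101
11001011 ⊕ 01011110 = 10010101
11110001 ⊕ 10001010 = 01111011
01011010 ⊕ 01001101 = 00010111
11000100 ⊕ 01010100 = 10010000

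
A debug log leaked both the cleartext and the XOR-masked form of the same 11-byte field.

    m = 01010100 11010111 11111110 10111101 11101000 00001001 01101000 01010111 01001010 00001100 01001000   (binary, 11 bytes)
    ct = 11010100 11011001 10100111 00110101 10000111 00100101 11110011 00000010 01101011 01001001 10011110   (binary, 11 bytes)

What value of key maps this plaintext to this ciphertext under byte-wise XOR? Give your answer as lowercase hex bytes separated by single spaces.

Since ct = m ⊕ key, XORing both sides with m gives key = m ⊕ ct.
byte 0: 54 ^ d4 = 80
byte 1: d7 ^ d9 = 0e
byte 2: fe ^ a7 = 59
byte 3: bd ^ 35 = 88
byte 4: e8 ^ 87 = 6f
byte 5: 09 ^ 25 = 2c
byte 6: 68 ^ f3 = 9b
byte 7: 57 ^ 02 = 55
byte 8: 4a ^ 6b = 21
byte 9: 0c ^ 49 = 45
byte 10: 48 ^ 9e = d6

80 0e 59 88 6f 2c 9b 55 21 45 d6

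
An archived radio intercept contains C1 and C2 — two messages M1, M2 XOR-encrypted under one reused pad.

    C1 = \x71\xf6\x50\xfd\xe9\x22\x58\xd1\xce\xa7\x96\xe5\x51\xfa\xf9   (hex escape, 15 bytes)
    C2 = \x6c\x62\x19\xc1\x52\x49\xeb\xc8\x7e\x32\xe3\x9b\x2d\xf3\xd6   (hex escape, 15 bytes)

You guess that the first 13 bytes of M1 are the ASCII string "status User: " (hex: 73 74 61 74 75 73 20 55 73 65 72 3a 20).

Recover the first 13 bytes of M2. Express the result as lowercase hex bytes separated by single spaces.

6e e0 28 48 ce 18 93 4c c3 f0 07 44 5c

First, C1 ⊕ C2 = (M1 ⊕ K) ⊕ (M2 ⊕ K) = M1 ⊕ M2, so the key drops out. Then M2 = (M1 ⊕ M2) ⊕ M1 over the first 13 bytes.
byte 0: (71 ⊕ 6c) ⊕ 73 = 1d ⊕ 73 = 6e
byte 1: (f6 ⊕ 62) ⊕ 74 = 94 ⊕ 74 = e0
byte 2: (50 ⊕ 19) ⊕ 61 = 49 ⊕ 61 = 28
byte 3: (fd ⊕ c1) ⊕ 74 = 3c ⊕ 74 = 48
byte 4: (e9 ⊕ 52) ⊕ 75 = bb ⊕ 75 = ce
byte 5: (22 ⊕ 49) ⊕ 73 = 6b ⊕ 73 = 18
byte 6: (58 ⊕ eb) ⊕ 20 = b3 ⊕ 20 = 93
byte 7: (d1 ⊕ c8) ⊕ 55 = 19 ⊕ 55 = 4c
byte 8: (ce ⊕ 7e) ⊕ 73 = b0 ⊕ 73 = c3
byte 9: (a7 ⊕ 32) ⊕ 65 = 95 ⊕ 65 = f0
byte 10: (96 ⊕ e3) ⊕ 72 = 75 ⊕ 72 = 07
byte 11: (e5 ⊕ 9b) ⊕ 3a = 7e ⊕ 3a = 44
byte 12: (51 ⊕ 2d) ⊕ 20 = 7c ⊕ 20 = 5c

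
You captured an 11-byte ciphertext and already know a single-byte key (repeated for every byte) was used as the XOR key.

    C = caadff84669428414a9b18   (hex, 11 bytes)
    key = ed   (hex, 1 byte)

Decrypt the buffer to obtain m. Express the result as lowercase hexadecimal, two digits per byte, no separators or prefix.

274012698b79c5aca776f5

The 1-byte key repeats, so the effective keystream is ed ed ed ed ed ed ed ed ed ed ed.
byte 0: ca xor ed = 27
byte 1: ad xor ed = 40
byte 2: ff xor ed = 12
byte 3: 84 xor ed = 69
byte 4: 66 xor ed = 8b
byte 5: 94 xor ed = 79
byte 6: 28 xor ed = c5
byte 7: 41 xor ed = ac
byte 8: 4a xor ed = a7
byte 9: 9b xor ed = 76
byte 10: 18 xor ed = f5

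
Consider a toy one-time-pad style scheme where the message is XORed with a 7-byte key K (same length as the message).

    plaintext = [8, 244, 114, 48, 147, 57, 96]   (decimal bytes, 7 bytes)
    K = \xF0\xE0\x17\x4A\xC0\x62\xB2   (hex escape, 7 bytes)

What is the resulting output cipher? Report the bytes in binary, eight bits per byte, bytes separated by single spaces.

11111000 00010100 01100101 01111010 01010011 01011011 11010010

byte 0: 08 ^ f0 = f8
byte 1: f4 ^ e0 = 14
byte 2: 72 ^ 17 = 65
byte 3: 30 ^ 4a = 7a
byte 4: 93 ^ c0 = 53
byte 5: 39 ^ 62 = 5b
byte 6: 60 ^ b2 = d2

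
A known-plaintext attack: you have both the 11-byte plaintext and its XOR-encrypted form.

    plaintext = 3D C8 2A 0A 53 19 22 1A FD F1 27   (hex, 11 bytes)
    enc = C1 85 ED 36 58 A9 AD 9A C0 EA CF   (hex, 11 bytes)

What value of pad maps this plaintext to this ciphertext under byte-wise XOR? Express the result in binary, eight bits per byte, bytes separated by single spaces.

Since enc = plaintext ⊕ pad, XORing both sides with plaintext gives pad = plaintext ⊕ enc.
3d xor c1 = fc
c8 xor 85 = 4d
2a xor ed = c7
0a xor 36 = 3c
53 xor 58 = 0b
19 xor a9 = b0
22 xor ad = 8f
1a xor 9a = 80
fd xor c0 = 3d
f1 xor ea = 1b
27 xor cf = e8

11111100 01001101 11000111 00111100 00001011 10110000 10001111 10000000 00111101 00011011 11101000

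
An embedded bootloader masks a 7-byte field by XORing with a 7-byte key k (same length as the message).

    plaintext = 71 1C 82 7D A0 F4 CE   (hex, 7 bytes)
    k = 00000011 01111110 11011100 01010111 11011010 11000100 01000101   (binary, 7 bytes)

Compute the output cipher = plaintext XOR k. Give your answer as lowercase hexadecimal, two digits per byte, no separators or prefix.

XOR is its own inverse, so applying the key byte-wise gives the result directly.
71 XOR 03 = 72
1c XOR 7e = 62
82 XOR dc = 5e
7d XOR 57 = 2a
a0 XOR da = 7a
f4 XOR c4 = 30
ce XOR 45 = 8b

72625e2a7a308b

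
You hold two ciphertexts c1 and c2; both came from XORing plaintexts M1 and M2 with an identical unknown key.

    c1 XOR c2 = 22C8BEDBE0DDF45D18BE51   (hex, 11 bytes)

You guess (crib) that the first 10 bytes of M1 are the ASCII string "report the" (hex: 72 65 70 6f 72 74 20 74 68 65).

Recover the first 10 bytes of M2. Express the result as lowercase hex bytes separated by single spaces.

50 ad ce b4 92 a9 d4 29 70 db

Since c1 ⊕ c2 = M1 ⊕ M2, XORing with the guessed M1 bytes yields the corresponding M2 bytes: M2 = (c1 ⊕ c2) ⊕ M1.
byte 0: 22 ^ 72 = 50
byte 1: c8 ^ 65 = ad
byte 2: be ^ 70 = ce
byte 3: db ^ 6f = b4
byte 4: e0 ^ 72 = 92
byte 5: dd ^ 74 = a9
byte 6: f4 ^ 20 = d4
byte 7: 5d ^ 74 = 29
byte 8: 18 ^ 68 = 70
byte 9: be ^ 65 = db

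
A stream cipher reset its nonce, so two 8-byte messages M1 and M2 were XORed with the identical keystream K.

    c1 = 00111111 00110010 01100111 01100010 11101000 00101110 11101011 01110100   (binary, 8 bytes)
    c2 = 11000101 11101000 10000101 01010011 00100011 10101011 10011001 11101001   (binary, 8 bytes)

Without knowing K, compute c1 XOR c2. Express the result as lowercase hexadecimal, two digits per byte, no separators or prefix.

c1 ⊕ c2 = (M1 ⊕ K) ⊕ (M2 ⊕ K) = M1 ⊕ M2 — the shared key cancels under XOR.
 63 ^ 197 = 250
 50 ^ 232 = 218
103 ^ 133 = 226
 98 ^  83 =  49
232 ^  35 = 203
 46 ^ 171 = 133
235 ^ 153 = 114
116 ^ 233 = 157

fadae231cb85729d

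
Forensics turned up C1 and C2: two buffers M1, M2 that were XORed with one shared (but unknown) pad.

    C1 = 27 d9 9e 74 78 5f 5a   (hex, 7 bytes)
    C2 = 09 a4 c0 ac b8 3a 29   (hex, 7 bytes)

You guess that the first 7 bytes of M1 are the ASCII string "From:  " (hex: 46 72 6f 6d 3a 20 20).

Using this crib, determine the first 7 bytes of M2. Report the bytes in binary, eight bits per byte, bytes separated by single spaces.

01101000 00001111 00110001 10110101 11111010 01000101 01010011

First, C1 ⊕ C2 = (M1 ⊕ K) ⊕ (M2 ⊕ K) = M1 ⊕ M2, so the key drops out. Then M2 = (M1 ⊕ M2) ⊕ M1 over the first 7 bytes.
byte 0: (27 XOR 09) XOR 46 = 2e XOR 46 = 68
byte 1: (d9 XOR a4) XOR 72 = 7d XOR 72 = 0f
byte 2: (9e XOR c0) XOR 6f = 5e XOR 6f = 31
byte 3: (74 XOR ac) XOR 6d = d8 XOR 6d = b5
byte 4: (78 XOR b8) XOR 3a = c0 XOR 3a = fa
byte 5: (5f XOR 3a) XOR 20 = 65 XOR 20 = 45
byte 6: (5a XOR 29) XOR 20 = 73 XOR 20 = 53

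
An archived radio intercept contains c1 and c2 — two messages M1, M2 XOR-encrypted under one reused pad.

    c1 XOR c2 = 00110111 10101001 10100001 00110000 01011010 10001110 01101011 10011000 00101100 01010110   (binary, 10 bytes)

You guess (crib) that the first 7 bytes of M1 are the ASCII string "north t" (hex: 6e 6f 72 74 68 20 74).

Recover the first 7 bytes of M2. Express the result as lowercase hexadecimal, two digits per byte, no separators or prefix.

Since c1 ⊕ c2 = M1 ⊕ M2, XORing with the guessed M1 bytes yields the corresponding M2 bytes: M2 = (c1 ⊕ c2) ⊕ M1.
byte 0: 37 ^ 6e = 59
byte 1: a9 ^ 6f = c6
byte 2: a1 ^ 72 = d3
byte 3: 30 ^ 74 = 44
byte 4: 5a ^ 68 = 32
byte 5: 8e ^ 20 = ae
byte 6: 6b ^ 74 = 1f

59c6d34432ae1f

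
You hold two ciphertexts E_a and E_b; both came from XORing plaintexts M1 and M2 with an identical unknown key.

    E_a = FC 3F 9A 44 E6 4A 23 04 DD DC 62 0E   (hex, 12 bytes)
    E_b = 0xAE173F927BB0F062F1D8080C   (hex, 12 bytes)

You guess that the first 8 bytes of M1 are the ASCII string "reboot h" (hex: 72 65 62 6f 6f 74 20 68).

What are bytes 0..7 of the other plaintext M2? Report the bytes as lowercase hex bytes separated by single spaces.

20 4d c7 b9 f2 8e f3 0e

First, E_a ⊕ E_b = (M1 ⊕ K) ⊕ (M2 ⊕ K) = M1 ⊕ M2, so the key drops out. Then M2 = (M1 ⊕ M2) ⊕ M1 over the first 8 bytes.
byte 0: (fc ^ ae) ^ 72 = 52 ^ 72 = 20
byte 1: (3f ^ 17) ^ 65 = 28 ^ 65 = 4d
byte 2: (9a ^ 3f) ^ 62 = a5 ^ 62 = c7
byte 3: (44 ^ 92) ^ 6f = d6 ^ 6f = b9
byte 4: (e6 ^ 7b) ^ 6f = 9d ^ 6f = f2
byte 5: (4a ^ b0) ^ 74 = fa ^ 74 = 8e
byte 6: (23 ^ f0) ^ 20 = d3 ^ 20 = f3
byte 7: (04 ^ 62) ^ 68 = 66 ^ 68 = 0e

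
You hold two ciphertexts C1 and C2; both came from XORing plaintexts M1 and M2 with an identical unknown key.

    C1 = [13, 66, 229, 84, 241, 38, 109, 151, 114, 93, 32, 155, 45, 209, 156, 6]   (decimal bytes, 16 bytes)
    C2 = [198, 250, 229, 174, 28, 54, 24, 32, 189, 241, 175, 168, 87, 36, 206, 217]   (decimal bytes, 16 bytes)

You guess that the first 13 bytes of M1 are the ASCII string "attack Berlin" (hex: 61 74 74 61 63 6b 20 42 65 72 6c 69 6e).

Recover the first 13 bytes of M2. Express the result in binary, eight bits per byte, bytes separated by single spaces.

First, C1 ⊕ C2 = (M1 ⊕ K) ⊕ (M2 ⊕ K) = M1 ⊕ M2, so the key drops out. Then M2 = (M1 ⊕ M2) ⊕ M1 over the first 13 bytes.
byte 0: (0d ⊕ c6) ⊕ 61 = cb ⊕ 61 = aa
byte 1: (42 ⊕ fa) ⊕ 74 = b8 ⊕ 74 = cc
byte 2: (e5 ⊕ e5) ⊕ 74 = 00 ⊕ 74 = 74
byte 3: (54 ⊕ ae) ⊕ 61 = fa ⊕ 61 = 9b
byte 4: (f1 ⊕ 1c) ⊕ 63 = ed ⊕ 63 = 8e
byte 5: (26 ⊕ 36) ⊕ 6b = 10 ⊕ 6b = 7b
byte 6: (6d ⊕ 18) ⊕ 20 = 75 ⊕ 20 = 55
byte 7: (97 ⊕ 20) ⊕ 42 = b7 ⊕ 42 = f5
byte 8: (72 ⊕ bd) ⊕ 65 = cf ⊕ 65 = aa
byte 9: (5d ⊕ f1) ⊕ 72 = ac ⊕ 72 = de
byte 10: (20 ⊕ af) ⊕ 6c = 8f ⊕ 6c = e3
byte 11: (9b ⊕ a8) ⊕ 69 = 33 ⊕ 69 = 5a
byte 12: (2d ⊕ 57) ⊕ 6e = 7a ⊕ 6e = 14

10101010 11001100 01110100 10011011 10001110 01111011 01010101 11110101 10101010 11011110 11100011 01011010 00010100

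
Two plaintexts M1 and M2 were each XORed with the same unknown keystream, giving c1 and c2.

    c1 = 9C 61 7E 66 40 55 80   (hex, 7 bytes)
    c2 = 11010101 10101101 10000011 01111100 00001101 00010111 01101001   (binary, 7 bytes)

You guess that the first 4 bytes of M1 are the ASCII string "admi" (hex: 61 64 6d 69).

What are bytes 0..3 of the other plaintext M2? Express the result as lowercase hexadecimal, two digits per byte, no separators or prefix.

28a89073

First, c1 ⊕ c2 = (M1 ⊕ K) ⊕ (M2 ⊕ K) = M1 ⊕ M2, so the key drops out. Then M2 = (M1 ⊕ M2) ⊕ M1 over the first 4 bytes.
byte 0: (9c xor d5) xor 61 = 49 xor 61 = 28
byte 1: (61 xor ad) xor 64 = cc xor 64 = a8
byte 2: (7e xor 83) xor 6d = fd xor 6d = 90
byte 3: (66 xor 7c) xor 69 = 1a xor 69 = 73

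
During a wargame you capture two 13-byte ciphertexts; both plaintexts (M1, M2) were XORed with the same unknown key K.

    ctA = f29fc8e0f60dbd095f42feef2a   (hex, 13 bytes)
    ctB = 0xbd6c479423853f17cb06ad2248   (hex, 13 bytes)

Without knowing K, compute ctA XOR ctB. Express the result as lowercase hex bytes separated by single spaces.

4f f3 8f 74 d5 88 82 1e 94 44 53 cd 62

ctA ⊕ ctB = (M1 ⊕ K) ⊕ (M2 ⊕ K) = M1 ⊕ M2 — the shared key cancels under XOR.
f2 xor bd = 4f
9f xor 6c = f3
c8 xor 47 = 8f
e0 xor 94 = 74
f6 xor 23 = d5
0d xor 85 = 88
bd xor 3f = 82
09 xor 17 = 1e
5f xor cb = 94
42 xor 06 = 44
fe xor ad = 53
ef xor 22 = cd
2a xor 48 = 62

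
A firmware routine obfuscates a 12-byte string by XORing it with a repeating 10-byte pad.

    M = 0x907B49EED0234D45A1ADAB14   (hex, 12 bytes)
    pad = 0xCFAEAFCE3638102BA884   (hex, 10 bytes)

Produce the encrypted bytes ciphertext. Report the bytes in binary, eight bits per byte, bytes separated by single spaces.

The 10-byte key repeats, so the effective keystream is cf ae af ce 36 38 10 2b a8 84 cf ae.
byte 0: 90 xor cf = 5f
byte 1: 7b xor ae = d5
byte 2: 49 xor af = e6
byte 3: ee xor ce = 20
byte 4: d0 xor 36 = e6
byte 5: 23 xor 38 = 1b
byte 6: 4d xor 10 = 5d
byte 7: 45 xor 2b = 6e
byte 8: a1 xor a8 = 09
byte 9: ad xor 84 = 29
byte 10: ab xor cf = 64
byte 11: 14 xor ae = ba

01011111 11010101 11100110 00100000 11100110 00011011 01011101 01101110 00001001 00101001 01100100 10111010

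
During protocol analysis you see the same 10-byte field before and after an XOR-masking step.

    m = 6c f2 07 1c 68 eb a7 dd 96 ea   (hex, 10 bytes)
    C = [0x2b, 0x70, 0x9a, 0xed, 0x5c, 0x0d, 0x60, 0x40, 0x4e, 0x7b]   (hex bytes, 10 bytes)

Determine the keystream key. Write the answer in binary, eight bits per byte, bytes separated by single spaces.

01000111 10000010 10011101 11110001 00110100 11100110 11000111 10011101 11011000 10010001

Since C = m ⊕ key, XORing both sides with m gives key = m ⊕ C.
byte 0: 01101100 XOR 00101011 = 01000111
byte 1: 11110010 XOR 01110000 = 10000010
byte 2: 00000111 XOR 10011010 = 10011101
byte 3: 00011100 XOR 11101101 = 11110001
byte 4: 01101000 XOR 01011100 = 00110100
byte 5: 11101011 XOR 00001101 = 11100110
byte 6: 10100111 XOR 01100000 = 11000111
byte 7: 11011101 XOR 01000000 = 10011101
byte 8: 10010110 XOR 01001110 = 11011000
byte 9: 11101010 XOR 01111011 = 10010001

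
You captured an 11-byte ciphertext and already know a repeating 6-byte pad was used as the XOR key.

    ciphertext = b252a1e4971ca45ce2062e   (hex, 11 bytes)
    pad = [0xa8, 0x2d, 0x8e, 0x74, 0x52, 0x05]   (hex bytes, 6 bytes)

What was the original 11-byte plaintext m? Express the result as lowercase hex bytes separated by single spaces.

1a 7f 2f 90 c5 19 0c 71 6c 72 7c

The 6-byte key repeats, so the effective keystream is a8 2d 8e 74 52 05 a8 2d 8e 74 52.
byte 0: b2 ^ a8 = 1a
byte 1: 52 ^ 2d = 7f
byte 2: a1 ^ 8e = 2f
byte 3: e4 ^ 74 = 90
byte 4: 97 ^ 52 = c5
byte 5: 1c ^ 05 = 19
byte 6: a4 ^ a8 = 0c
byte 7: 5c ^ 2d = 71
byte 8: e2 ^ 8e = 6c
byte 9: 06 ^ 74 = 72
byte 10: 2e ^ 52 = 7c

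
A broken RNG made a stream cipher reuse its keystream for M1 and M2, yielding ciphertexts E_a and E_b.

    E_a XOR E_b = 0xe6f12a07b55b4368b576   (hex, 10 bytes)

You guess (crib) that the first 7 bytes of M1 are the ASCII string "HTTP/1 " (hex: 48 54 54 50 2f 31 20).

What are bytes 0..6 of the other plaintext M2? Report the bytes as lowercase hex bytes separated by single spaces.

Since E_a ⊕ E_b = M1 ⊕ M2, XORing with the guessed M1 bytes yields the corresponding M2 bytes: M2 = (E_a ⊕ E_b) ⊕ M1.
e6 ⊕ 48 = ae
f1 ⊕ 54 = a5
2a ⊕ 54 = 7e
07 ⊕ 50 = 57
b5 ⊕ 2f = 9a
5b ⊕ 31 = 6a
43 ⊕ 20 = 63

ae a5 7e 57 9a 6a 63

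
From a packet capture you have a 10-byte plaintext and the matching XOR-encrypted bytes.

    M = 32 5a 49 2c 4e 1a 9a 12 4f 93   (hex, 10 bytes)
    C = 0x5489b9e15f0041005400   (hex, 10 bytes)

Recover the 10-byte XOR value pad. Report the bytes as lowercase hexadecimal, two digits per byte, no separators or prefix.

Since C = M ⊕ pad, XORing both sides with M gives pad = M ⊕ C.
 50 ⊕  84 = 102
 90 ⊕ 137 = 211
 73 ⊕ 185 = 240
 44 ⊕ 225 = 205
 78 ⊕  95 =  17
 26 ⊕   0 =  26
154 ⊕  65 = 219
 18 ⊕   0 =  18
 79 ⊕  84 =  27
147 ⊕   0 = 147

66d3f0cd111adb121b93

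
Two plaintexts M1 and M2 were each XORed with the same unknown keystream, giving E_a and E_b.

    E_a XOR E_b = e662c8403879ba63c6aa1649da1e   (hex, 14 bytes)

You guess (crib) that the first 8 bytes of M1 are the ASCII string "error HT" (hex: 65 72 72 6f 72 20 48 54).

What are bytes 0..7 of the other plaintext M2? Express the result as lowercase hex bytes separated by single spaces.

Since E_a ⊕ E_b = M1 ⊕ M2, XORing with the guessed M1 bytes yields the corresponding M2 bytes: M2 = (E_a ⊕ E_b) ⊕ M1.
e6 ⊕ 65 = 83
62 ⊕ 72 = 10
c8 ⊕ 72 = ba
40 ⊕ 6f = 2f
38 ⊕ 72 = 4a
79 ⊕ 20 = 59
ba ⊕ 48 = f2
63 ⊕ 54 = 37

83 10 ba 2f 4a 59 f2 37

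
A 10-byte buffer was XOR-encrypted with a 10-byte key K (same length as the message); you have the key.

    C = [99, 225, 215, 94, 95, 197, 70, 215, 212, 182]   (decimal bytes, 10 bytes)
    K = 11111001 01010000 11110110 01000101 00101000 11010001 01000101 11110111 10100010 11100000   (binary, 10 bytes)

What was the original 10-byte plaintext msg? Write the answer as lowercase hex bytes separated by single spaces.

XOR is its own inverse, so applying the key byte-wise gives the result directly.
63 ⊕ f9 = 9a
e1 ⊕ 50 = b1
d7 ⊕ f6 = 21
5e ⊕ 45 = 1b
5f ⊕ 28 = 77
c5 ⊕ d1 = 14
46 ⊕ 45 = 03
d7 ⊕ f7 = 20
d4 ⊕ a2 = 76
b6 ⊕ e0 = 56

9a b1 21 1b 77 14 03 20 76 56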